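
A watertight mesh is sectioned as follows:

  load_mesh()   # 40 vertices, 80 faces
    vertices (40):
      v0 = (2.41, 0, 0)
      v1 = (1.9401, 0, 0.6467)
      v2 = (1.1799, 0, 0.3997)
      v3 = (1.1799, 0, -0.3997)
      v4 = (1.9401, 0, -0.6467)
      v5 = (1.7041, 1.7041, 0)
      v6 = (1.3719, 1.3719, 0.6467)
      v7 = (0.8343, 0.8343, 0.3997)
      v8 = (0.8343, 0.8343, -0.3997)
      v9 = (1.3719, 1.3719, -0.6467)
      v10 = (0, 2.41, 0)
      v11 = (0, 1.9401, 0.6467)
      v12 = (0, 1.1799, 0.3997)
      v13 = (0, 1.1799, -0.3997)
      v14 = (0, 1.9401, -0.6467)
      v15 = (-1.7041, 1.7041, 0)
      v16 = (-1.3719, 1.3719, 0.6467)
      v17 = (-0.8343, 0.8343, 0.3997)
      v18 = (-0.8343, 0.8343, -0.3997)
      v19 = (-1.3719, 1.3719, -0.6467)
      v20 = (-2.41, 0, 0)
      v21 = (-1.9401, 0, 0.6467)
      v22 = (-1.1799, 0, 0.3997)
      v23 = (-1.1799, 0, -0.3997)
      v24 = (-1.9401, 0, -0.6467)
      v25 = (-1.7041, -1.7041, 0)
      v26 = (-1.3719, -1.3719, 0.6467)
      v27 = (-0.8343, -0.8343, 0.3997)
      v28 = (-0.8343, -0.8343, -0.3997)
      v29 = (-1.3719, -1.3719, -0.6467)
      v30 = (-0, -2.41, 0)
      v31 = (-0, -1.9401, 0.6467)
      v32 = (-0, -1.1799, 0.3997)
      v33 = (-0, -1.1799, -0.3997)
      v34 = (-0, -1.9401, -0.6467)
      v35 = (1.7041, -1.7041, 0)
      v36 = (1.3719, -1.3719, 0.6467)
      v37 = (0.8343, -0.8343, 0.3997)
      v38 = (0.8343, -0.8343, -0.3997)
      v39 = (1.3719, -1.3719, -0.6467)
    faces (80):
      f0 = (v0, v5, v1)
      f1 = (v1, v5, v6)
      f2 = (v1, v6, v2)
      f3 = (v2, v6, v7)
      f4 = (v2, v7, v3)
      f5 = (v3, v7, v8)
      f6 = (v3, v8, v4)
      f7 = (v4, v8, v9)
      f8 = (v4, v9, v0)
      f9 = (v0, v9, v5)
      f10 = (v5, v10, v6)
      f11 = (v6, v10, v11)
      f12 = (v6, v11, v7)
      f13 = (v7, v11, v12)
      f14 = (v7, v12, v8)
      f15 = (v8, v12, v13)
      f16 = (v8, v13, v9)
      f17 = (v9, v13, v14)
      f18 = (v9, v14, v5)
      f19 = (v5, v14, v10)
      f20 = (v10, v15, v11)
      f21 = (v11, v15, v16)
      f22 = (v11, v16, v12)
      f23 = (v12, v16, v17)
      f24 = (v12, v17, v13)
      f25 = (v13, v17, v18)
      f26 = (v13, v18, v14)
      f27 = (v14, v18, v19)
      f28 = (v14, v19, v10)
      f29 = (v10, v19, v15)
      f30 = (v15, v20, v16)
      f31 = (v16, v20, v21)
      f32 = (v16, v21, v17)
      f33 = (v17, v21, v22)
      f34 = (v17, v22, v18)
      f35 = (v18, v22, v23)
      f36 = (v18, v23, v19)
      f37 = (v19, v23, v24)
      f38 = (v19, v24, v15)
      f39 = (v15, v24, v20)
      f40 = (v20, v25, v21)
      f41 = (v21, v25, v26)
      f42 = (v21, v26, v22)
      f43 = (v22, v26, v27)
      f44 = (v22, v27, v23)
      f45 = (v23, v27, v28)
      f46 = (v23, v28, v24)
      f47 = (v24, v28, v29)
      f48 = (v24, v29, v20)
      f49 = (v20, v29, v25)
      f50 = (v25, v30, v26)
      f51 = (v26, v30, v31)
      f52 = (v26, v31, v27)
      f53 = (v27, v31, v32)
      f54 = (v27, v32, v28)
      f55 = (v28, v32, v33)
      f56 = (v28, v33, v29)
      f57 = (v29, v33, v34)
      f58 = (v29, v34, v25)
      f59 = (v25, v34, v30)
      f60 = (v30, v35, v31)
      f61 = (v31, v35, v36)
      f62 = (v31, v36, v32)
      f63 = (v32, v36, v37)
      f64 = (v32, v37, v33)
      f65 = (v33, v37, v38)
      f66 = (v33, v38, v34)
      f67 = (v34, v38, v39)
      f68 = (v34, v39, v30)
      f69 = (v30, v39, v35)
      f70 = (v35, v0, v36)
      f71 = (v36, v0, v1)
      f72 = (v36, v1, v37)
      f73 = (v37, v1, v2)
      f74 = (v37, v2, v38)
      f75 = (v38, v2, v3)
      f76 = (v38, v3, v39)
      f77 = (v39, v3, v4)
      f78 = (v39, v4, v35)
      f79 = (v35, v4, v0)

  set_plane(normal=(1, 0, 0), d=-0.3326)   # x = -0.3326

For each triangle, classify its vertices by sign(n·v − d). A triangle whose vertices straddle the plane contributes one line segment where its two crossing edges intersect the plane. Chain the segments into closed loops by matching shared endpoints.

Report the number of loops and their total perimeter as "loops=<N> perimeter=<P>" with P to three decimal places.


loops=2 perimeter=7.994

Straddling triangles (20 of 80):
  (v10,v15,v11) [+-+] → (-0.3326, 2.27223, 0)–(-0.3326, 1.89404, 0.520479)  len=0.6434
  (v11,v15,v16) [+--] → (-0.3326, 1.89404, 0.520479)–(-0.3326, 1.80235, 0.6467)  len=0.1560
  (v11,v16,v12) [+-+] → (-0.3326, 1.80235, 0.6467)–(-0.3326, 1.22645, 0.459582)  len=0.6055
  (v12,v16,v17) [+--] → (-0.3326, 1.22645, 0.459582)–(-0.3326, 1.04212, 0.3997)  len=0.1938
  (v12,v17,v13) [+-+] → (-0.3326, 1.04212, 0.3997)–(-0.3326, 1.04212, -0.0810131)  len=0.4807
  (v13,v17,v18) [+--] → (-0.3326, 1.04212, -0.0810131)–(-0.3326, 1.04212, -0.3997)  len=0.3187
  (v13,v18,v14) [+-+] → (-0.3326, 1.04212, -0.3997)–(-0.3326, 1.49926, -0.548232)  len=0.4807
  (v14,v18,v19) [+--] → (-0.3326, 1.49926, -0.548232)–(-0.3326, 1.80235, -0.6467)  len=0.3187
  (v14,v19,v10) [+-+] → (-0.3326, 1.80235, -0.6467)–(-0.3326, 2.15833, -0.156784)  len=0.6056
  (v10,v19,v15) [+--] → (-0.3326, 2.15833, -0.156784)–(-0.3326, 2.27223, 0)  len=0.1938
  (v25,v30,v26) [-+-] → (-0.3326, -2.27223, 0)–(-0.3326, -2.15833, 0.156784)  len=0.1938
  (v26,v30,v31) [-++] → (-0.3326, -2.15833, 0.156784)–(-0.3326, -1.80235, 0.6467)  len=0.6056
  (v26,v31,v27) [-+-] → (-0.3326, -1.80235, 0.6467)–(-0.3326, -1.49926, 0.548232)  len=0.3187
  (v27,v31,v32) [-++] → (-0.3326, -1.49926, 0.548232)–(-0.3326, -1.04212, 0.3997)  len=0.4807
  (v27,v32,v28) [-+-] → (-0.3326, -1.04212, 0.3997)–(-0.3326, -1.04212, 0.0810131)  len=0.3187
  (v28,v32,v33) [-++] → (-0.3326, -1.04212, 0.0810131)–(-0.3326, -1.04212, -0.3997)  len=0.4807
  (v28,v33,v29) [-+-] → (-0.3326, -1.04212, -0.3997)–(-0.3326, -1.22645, -0.459582)  len=0.1938
  (v29,v33,v34) [-++] → (-0.3326, -1.22645, -0.459582)–(-0.3326, -1.80235, -0.6467)  len=0.6055
  (v29,v34,v25) [-+-] → (-0.3326, -1.80235, -0.6467)–(-0.3326, -1.89404, -0.520479)  len=0.1560
  (v25,v34,v30) [-++] → (-0.3326, -1.89404, -0.520479)–(-0.3326, -2.27223, 0)  len=0.6434

Chained into 2 loop(s):
  loop 1: 10 segments, perimeter = 3.9968
  loop 2: 10 segments, perimeter = 3.9968
Total perimeter = 7.994


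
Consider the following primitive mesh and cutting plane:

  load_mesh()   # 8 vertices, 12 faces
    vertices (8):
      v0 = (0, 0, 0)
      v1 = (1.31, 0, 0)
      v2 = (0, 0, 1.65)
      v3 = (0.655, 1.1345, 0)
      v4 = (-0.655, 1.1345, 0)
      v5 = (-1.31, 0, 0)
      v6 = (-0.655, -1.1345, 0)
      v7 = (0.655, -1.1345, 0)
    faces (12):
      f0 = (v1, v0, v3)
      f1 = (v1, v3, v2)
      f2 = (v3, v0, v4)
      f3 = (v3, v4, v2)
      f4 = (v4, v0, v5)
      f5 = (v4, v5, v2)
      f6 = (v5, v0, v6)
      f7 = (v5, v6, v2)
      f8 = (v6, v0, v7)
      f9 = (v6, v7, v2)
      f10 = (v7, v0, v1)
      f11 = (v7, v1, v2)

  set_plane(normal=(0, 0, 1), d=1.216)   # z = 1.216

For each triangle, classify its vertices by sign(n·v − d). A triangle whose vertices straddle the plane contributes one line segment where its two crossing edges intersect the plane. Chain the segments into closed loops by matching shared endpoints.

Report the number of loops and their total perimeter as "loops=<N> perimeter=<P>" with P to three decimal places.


loops=1 perimeter=2.067

Straddling triangles (6 of 12):
  (v1,v3,v2) [--+] → (0.172285, 0.298408, 1.216)–(0.34457, 0, 1.216)  len=0.3446
  (v3,v4,v2) [--+] → (-0.172285, 0.298408, 1.216)–(0.172285, 0.298408, 1.216)  len=0.3446
  (v4,v5,v2) [--+] → (-0.34457, 0, 1.216)–(-0.172285, 0.298408, 1.216)  len=0.3446
  (v5,v6,v2) [--+] → (-0.172285, -0.298408, 1.216)–(-0.34457, 0, 1.216)  len=0.3446
  (v6,v7,v2) [--+] → (0.172285, -0.298408, 1.216)–(-0.172285, -0.298408, 1.216)  len=0.3446
  (v7,v1,v2) [--+] → (0.34457, 0, 1.216)–(0.172285, -0.298408, 1.216)  len=0.3446

Chained into 1 loop(s):
  loop 1: 6 segments, perimeter = 2.0674
Total perimeter = 2.067


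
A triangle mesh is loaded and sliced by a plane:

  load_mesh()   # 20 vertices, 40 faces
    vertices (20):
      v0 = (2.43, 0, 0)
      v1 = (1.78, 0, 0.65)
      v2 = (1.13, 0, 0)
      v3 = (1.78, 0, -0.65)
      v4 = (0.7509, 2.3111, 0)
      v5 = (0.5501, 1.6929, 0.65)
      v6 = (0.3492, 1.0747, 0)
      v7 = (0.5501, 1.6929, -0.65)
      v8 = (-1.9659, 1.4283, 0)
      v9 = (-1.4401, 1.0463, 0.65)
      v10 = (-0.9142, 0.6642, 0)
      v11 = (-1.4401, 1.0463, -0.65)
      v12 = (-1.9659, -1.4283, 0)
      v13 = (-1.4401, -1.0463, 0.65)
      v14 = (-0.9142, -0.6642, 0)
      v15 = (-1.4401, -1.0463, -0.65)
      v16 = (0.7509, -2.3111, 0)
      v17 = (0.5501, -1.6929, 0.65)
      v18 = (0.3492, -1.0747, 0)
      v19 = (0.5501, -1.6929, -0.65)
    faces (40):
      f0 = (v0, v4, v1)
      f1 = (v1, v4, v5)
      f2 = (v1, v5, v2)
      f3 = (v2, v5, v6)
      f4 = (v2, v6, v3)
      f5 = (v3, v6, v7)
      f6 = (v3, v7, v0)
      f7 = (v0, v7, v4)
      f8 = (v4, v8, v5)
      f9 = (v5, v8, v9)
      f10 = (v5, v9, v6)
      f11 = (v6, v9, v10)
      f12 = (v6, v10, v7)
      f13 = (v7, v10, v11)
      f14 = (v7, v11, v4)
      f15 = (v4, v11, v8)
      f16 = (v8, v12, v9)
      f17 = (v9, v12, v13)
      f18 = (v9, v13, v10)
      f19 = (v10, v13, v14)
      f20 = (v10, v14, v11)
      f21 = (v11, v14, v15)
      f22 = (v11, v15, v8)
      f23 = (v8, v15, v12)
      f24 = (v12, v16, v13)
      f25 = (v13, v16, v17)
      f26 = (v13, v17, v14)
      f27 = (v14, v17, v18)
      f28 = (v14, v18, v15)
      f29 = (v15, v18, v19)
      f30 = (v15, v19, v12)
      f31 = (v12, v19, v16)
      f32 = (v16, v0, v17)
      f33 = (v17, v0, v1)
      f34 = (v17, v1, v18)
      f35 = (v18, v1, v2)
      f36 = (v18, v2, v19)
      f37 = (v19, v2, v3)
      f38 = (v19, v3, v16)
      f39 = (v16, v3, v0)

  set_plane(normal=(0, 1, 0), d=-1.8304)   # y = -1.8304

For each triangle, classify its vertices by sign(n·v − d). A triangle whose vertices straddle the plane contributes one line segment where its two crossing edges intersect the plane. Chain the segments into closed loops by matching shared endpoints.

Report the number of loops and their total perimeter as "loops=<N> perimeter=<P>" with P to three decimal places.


loops=1 perimeter=4.262

Straddling triangles (6 of 40):
  (v12,v16,v13) [+-+] → (-0.728445, -1.8304, 0)–(-0.0818117, -1.8304, 0.247039)  len=0.6922
  (v13,v16,v17) [+-+] → (-0.0818117, -1.8304, 0.247039)–(0.594762, -1.8304, 0.505427)  len=0.7242
  (v12,v19,v16) [++-] → (0.594762, -1.8304, -0.505427)–(-0.728445, -1.8304, 0)  len=1.4165
  (v16,v0,v17) [-++] → (1.10015, -1.8304, 0)–(0.594762, -1.8304, 0.505427)  len=0.7148
  (v19,v3,v16) [++-] → (0.964949, -1.8304, -0.135198)–(0.594762, -1.8304, -0.505427)  len=0.5236
  (v16,v3,v0) [-++] → (0.964949, -1.8304, -0.135198)–(1.10015, -1.8304, 0)  len=0.1912

Chained into 1 loop(s):
  loop 1: 6 segments, perimeter = 4.2624
Total perimeter = 4.262


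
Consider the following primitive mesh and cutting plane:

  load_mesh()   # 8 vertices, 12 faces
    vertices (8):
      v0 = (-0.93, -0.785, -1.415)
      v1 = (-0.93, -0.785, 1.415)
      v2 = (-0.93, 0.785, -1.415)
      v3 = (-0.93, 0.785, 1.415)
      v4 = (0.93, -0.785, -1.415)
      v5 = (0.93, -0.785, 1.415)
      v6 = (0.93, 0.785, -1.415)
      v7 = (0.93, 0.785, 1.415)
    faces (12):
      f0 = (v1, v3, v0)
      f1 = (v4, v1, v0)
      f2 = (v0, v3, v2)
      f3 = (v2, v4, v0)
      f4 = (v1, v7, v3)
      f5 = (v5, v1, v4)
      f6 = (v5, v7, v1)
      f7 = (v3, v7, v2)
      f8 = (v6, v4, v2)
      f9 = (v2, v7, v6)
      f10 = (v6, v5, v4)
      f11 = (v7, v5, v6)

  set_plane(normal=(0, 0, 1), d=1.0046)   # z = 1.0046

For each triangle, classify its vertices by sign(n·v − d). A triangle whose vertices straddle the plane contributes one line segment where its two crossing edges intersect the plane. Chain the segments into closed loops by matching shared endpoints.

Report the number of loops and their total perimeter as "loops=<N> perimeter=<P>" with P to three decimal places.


loops=1 perimeter=6.860

Straddling triangles (8 of 12):
  (v1,v3,v0) [++-] → (-0.93, 0.557322, 1.0046)–(-0.93, -0.785, 1.0046)  len=1.3423
  (v4,v1,v0) [-+-] → (-0.660267, -0.785, 1.0046)–(-0.93, -0.785, 1.0046)  len=0.2697
  (v0,v3,v2) [-+-] → (-0.93, 0.557322, 1.0046)–(-0.93, 0.785, 1.0046)  len=0.2277
  (v5,v1,v4) [++-] → (-0.660267, -0.785, 1.0046)–(0.93, -0.785, 1.0046)  len=1.5903
  (v3,v7,v2) [++-] → (0.660267, 0.785, 1.0046)–(-0.93, 0.785, 1.0046)  len=1.5903
  (v2,v7,v6) [-+-] → (0.660267, 0.785, 1.0046)–(0.93, 0.785, 1.0046)  len=0.2697
  (v6,v5,v4) [-+-] → (0.93, -0.557322, 1.0046)–(0.93, -0.785, 1.0046)  len=0.2277
  (v7,v5,v6) [++-] → (0.93, -0.557322, 1.0046)–(0.93, 0.785, 1.0046)  len=1.3423

Chained into 1 loop(s):
  loop 1: 8 segments, perimeter = 6.8600
Total perimeter = 6.860


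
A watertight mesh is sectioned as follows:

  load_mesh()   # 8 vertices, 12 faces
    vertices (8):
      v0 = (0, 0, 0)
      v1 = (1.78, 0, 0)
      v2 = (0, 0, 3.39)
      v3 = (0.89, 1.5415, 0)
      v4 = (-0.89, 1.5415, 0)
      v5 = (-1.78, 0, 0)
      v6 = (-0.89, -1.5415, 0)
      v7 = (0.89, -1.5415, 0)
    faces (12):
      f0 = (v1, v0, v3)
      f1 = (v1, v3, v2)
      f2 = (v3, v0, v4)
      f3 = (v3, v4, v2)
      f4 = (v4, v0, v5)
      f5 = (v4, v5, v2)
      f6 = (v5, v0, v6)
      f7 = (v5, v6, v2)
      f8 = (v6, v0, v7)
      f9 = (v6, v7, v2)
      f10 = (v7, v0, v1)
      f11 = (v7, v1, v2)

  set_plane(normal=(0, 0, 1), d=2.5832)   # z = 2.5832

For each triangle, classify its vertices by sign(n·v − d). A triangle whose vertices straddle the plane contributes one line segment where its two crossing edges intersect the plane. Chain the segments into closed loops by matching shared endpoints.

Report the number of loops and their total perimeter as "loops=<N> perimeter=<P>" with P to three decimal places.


loops=1 perimeter=2.542

Straddling triangles (6 of 12):
  (v1,v3,v2) [--+] → (0.211815, 0.366868, 2.5832)–(0.423629, 0, 2.5832)  len=0.4236
  (v3,v4,v2) [--+] → (-0.211815, 0.366868, 2.5832)–(0.211815, 0.366868, 2.5832)  len=0.4236
  (v4,v5,v2) [--+] → (-0.423629, 0, 2.5832)–(-0.211815, 0.366868, 2.5832)  len=0.4236
  (v5,v6,v2) [--+] → (-0.211815, -0.366868, 2.5832)–(-0.423629, 0, 2.5832)  len=0.4236
  (v6,v7,v2) [--+] → (0.211815, -0.366868, 2.5832)–(-0.211815, -0.366868, 2.5832)  len=0.4236
  (v7,v1,v2) [--+] → (0.423629, 0, 2.5832)–(0.211815, -0.366868, 2.5832)  len=0.4236

Chained into 1 loop(s):
  loop 1: 6 segments, perimeter = 2.5418
Total perimeter = 2.542


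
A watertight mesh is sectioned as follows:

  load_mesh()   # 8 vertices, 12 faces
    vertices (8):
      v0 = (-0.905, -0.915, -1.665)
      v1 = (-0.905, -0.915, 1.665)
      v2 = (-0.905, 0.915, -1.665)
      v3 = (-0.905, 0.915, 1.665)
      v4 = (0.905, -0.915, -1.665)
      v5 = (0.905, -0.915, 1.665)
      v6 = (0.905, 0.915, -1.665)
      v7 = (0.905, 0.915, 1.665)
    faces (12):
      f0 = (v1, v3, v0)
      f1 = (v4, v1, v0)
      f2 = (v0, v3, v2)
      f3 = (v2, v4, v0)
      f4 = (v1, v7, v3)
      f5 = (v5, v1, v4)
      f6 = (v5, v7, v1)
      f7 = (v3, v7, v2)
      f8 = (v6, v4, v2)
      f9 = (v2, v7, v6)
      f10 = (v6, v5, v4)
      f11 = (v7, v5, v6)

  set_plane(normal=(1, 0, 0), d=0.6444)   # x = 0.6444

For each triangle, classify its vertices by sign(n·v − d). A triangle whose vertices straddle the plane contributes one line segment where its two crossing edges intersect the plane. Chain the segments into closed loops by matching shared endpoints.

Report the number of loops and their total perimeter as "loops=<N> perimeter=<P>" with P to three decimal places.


loops=1 perimeter=10.320

Straddling triangles (8 of 12):
  (v4,v1,v0) [+--] → (0.6444, -0.915, -1.18555)–(0.6444, -0.915, -1.665)  len=0.4794
  (v2,v4,v0) [-+-] → (0.6444, -0.65152, -1.665)–(0.6444, -0.915, -1.665)  len=0.2635
  (v1,v7,v3) [-+-] → (0.6444, 0.65152, 1.665)–(0.6444, 0.915, 1.665)  len=0.2635
  (v5,v1,v4) [+-+] → (0.6444, -0.915, 1.665)–(0.6444, -0.915, -1.18555)  len=2.8506
  (v5,v7,v1) [++-] → (0.6444, 0.65152, 1.665)–(0.6444, -0.915, 1.665)  len=1.5665
  (v3,v7,v2) [-+-] → (0.6444, 0.915, 1.665)–(0.6444, 0.915, 1.18555)  len=0.4794
  (v6,v4,v2) [++-] → (0.6444, -0.65152, -1.665)–(0.6444, 0.915, -1.665)  len=1.5665
  (v2,v7,v6) [-++] → (0.6444, 0.915, 1.18555)–(0.6444, 0.915, -1.665)  len=2.8506

Chained into 1 loop(s):
  loop 1: 8 segments, perimeter = 10.3200
Total perimeter = 10.320


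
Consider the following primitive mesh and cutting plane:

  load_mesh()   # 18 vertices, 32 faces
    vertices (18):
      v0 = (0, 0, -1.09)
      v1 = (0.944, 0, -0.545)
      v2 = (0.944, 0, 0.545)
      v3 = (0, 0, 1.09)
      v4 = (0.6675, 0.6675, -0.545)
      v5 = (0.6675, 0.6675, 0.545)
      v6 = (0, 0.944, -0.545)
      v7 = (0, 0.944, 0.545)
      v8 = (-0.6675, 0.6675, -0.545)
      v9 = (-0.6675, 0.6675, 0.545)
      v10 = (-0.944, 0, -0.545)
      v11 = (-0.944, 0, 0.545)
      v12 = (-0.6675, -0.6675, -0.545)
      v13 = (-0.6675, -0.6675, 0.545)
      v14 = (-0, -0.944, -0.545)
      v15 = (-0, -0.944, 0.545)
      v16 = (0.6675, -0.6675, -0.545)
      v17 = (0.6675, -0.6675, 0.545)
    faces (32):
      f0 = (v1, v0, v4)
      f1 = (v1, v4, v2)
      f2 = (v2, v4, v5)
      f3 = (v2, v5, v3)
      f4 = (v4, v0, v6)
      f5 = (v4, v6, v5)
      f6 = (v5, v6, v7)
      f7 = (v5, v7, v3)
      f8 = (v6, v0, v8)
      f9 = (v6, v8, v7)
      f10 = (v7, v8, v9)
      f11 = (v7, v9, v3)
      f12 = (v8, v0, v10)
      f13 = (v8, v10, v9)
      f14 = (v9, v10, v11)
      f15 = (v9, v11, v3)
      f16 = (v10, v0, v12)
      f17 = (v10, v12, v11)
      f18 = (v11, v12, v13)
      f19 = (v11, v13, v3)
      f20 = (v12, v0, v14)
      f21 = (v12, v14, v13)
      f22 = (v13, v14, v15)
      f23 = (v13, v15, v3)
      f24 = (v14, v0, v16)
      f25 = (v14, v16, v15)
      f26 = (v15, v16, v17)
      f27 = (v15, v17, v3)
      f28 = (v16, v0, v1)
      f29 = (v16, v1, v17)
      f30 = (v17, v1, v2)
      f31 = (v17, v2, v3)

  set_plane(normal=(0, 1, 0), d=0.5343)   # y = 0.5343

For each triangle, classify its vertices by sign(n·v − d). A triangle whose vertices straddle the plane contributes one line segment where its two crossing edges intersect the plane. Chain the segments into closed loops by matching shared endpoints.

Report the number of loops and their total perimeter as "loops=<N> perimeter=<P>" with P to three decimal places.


Straddling triangles (12 of 32):
  (v1,v0,v4) [--+] → (0.5343, 0.5343, -0.653755)–(0.722676, 0.5343, -0.545)  len=0.2175
  (v1,v4,v2) [-+-] → (0.722676, 0.5343, -0.545)–(0.722676, 0.5343, -0.32749)  len=0.2175
  (v2,v4,v5) [-++] → (0.722676, 0.5343, -0.32749)–(0.722676, 0.5343, 0.545)  len=0.8725
  (v2,v5,v3) [-+-] → (0.722676, 0.5343, 0.545)–(0.5343, 0.5343, 0.653755)  len=0.2175
  (v4,v0,v6) [+-+] → (0.5343, 0.5343, -0.653755)–(0, 0.5343, -0.781532)  len=0.5494
  (v5,v7,v3) [++-] → (0, 0.5343, 0.781532)–(0.5343, 0.5343, 0.653755)  len=0.5494
  (v6,v0,v8) [+-+] → (0, 0.5343, -0.781532)–(-0.5343, 0.5343, -0.653755)  len=0.5494
  (v7,v9,v3) [++-] → (-0.5343, 0.5343, 0.653755)–(0, 0.5343, 0.781532)  len=0.5494
  (v8,v0,v10) [+--] → (-0.5343, 0.5343, -0.653755)–(-0.722676, 0.5343, -0.545)  len=0.2175
  (v8,v10,v9) [+-+] → (-0.722676, 0.5343, -0.545)–(-0.722676, 0.5343, 0.32749)  len=0.8725
  (v9,v10,v11) [+--] → (-0.722676, 0.5343, 0.32749)–(-0.722676, 0.5343, 0.545)  len=0.2175
  (v9,v11,v3) [+--] → (-0.722676, 0.5343, 0.545)–(-0.5343, 0.5343, 0.653755)  len=0.2175

Chained into 1 loop(s):
  loop 1: 12 segments, perimeter = 5.2475
Total perimeter = 5.248

loops=1 perimeter=5.248


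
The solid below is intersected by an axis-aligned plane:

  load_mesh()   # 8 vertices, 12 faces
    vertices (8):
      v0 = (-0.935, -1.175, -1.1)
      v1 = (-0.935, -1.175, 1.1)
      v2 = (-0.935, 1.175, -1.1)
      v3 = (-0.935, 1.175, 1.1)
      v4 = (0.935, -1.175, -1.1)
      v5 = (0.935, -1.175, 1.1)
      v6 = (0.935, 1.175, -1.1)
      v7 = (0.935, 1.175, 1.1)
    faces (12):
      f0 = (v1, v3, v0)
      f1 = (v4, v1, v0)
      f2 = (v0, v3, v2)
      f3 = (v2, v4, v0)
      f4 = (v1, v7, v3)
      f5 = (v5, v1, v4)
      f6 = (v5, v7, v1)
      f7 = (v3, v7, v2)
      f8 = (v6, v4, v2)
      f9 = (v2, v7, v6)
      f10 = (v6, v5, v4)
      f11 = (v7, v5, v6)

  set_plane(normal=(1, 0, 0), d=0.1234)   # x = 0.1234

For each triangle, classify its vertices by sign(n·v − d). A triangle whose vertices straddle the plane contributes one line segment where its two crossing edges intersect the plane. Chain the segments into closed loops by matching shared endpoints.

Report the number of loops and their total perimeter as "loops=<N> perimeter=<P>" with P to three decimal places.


loops=1 perimeter=9.100

Straddling triangles (8 of 12):
  (v4,v1,v0) [+--] → (0.1234, -1.175, -0.145176)–(0.1234, -1.175, -1.1)  len=0.9548
  (v2,v4,v0) [-+-] → (0.1234, -0.155075, -1.1)–(0.1234, -1.175, -1.1)  len=1.0199
  (v1,v7,v3) [-+-] → (0.1234, 0.155075, 1.1)–(0.1234, 1.175, 1.1)  len=1.0199
  (v5,v1,v4) [+-+] → (0.1234, -1.175, 1.1)–(0.1234, -1.175, -0.145176)  len=1.2452
  (v5,v7,v1) [++-] → (0.1234, 0.155075, 1.1)–(0.1234, -1.175, 1.1)  len=1.3301
  (v3,v7,v2) [-+-] → (0.1234, 1.175, 1.1)–(0.1234, 1.175, 0.145176)  len=0.9548
  (v6,v4,v2) [++-] → (0.1234, -0.155075, -1.1)–(0.1234, 1.175, -1.1)  len=1.3301
  (v2,v7,v6) [-++] → (0.1234, 1.175, 0.145176)–(0.1234, 1.175, -1.1)  len=1.2452

Chained into 1 loop(s):
  loop 1: 8 segments, perimeter = 9.1000
Total perimeter = 9.100


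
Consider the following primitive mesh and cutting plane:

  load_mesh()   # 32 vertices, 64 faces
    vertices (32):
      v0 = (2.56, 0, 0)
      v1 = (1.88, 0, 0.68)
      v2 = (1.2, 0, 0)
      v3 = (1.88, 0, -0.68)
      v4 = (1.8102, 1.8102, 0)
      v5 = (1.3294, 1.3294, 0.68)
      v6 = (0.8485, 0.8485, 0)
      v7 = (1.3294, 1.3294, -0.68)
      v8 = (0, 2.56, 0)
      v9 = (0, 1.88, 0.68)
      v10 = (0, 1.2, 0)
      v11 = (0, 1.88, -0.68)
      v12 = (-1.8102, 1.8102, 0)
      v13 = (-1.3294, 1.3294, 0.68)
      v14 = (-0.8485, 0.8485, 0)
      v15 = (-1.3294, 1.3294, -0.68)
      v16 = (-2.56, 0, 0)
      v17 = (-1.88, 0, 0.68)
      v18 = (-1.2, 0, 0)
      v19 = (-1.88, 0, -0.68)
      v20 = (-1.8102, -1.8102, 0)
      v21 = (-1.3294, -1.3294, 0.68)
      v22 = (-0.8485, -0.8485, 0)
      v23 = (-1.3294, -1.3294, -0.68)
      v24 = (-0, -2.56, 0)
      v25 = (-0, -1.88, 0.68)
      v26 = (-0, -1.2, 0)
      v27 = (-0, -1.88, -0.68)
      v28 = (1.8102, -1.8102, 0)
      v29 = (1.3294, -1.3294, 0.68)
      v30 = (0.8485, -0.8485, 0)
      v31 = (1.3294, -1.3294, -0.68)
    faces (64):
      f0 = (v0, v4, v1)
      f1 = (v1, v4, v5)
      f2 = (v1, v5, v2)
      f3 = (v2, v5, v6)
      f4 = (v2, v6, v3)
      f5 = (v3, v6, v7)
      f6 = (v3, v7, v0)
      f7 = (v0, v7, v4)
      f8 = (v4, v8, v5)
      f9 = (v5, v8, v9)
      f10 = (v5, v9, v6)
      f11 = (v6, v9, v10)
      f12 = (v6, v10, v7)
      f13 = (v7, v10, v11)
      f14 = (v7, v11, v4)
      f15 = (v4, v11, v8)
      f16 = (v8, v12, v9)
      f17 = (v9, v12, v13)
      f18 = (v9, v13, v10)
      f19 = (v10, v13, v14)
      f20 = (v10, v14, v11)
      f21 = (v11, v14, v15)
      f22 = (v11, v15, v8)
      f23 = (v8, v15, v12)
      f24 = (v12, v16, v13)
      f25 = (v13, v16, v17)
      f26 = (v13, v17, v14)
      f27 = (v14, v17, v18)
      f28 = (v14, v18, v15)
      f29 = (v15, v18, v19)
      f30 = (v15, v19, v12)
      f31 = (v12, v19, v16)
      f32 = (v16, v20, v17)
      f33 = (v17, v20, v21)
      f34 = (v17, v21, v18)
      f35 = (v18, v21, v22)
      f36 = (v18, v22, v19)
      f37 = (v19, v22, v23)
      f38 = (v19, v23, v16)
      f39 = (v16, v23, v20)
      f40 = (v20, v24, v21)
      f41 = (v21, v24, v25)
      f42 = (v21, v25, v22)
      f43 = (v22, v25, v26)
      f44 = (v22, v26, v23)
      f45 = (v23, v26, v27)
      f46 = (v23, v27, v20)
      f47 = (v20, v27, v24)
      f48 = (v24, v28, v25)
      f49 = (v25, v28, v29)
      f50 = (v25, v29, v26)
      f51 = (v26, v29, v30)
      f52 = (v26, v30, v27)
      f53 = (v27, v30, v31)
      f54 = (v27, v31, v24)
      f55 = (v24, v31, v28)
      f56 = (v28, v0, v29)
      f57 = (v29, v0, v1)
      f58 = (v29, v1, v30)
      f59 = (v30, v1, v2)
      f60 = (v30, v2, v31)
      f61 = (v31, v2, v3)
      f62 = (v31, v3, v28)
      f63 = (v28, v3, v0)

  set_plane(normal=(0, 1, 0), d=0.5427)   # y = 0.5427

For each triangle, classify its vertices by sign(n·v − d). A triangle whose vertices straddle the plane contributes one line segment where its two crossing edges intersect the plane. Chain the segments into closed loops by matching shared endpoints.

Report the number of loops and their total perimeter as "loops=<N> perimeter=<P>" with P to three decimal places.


loops=2 perimeter=7.693

Straddling triangles (16 of 64):
  (v0,v4,v1) [-+-] → (2.33521, 0.5427, 0)–(1.85907, 0.5427, 0.476135)  len=0.6734
  (v1,v4,v5) [-++] → (1.85907, 0.5427, 0.476135)–(1.65523, 0.5427, 0.68)  len=0.2883
  (v1,v5,v2) [-+-] → (1.65523, 0.5427, 0.68)–(1.25282, 0.5427, 0.277596)  len=0.5691
  (v2,v5,v6) [-++] → (1.25282, 0.5427, 0.277596)–(0.975181, 0.5427, 0)  len=0.3926
  (v2,v6,v3) [-+-] → (0.975181, 0.5427, 0)–(1.22025, 0.5427, -0.245072)  len=0.3466
  (v3,v6,v7) [-++] → (1.22025, 0.5427, -0.245072)–(1.65523, 0.5427, -0.68)  len=0.6151
  (v3,v7,v0) [-+-] → (1.65523, 0.5427, -0.68)–(2.05763, 0.5427, -0.277596)  len=0.5691
  (v0,v7,v4) [-++] → (2.05763, 0.5427, -0.277596)–(2.33521, 0.5427, 0)  len=0.3926
  (v12,v16,v13) [+-+] → (-2.33521, 0.5427, 0)–(-2.05763, 0.5427, 0.277596)  len=0.3926
  (v13,v16,v17) [+--] → (-2.05763, 0.5427, 0.277596)–(-1.65523, 0.5427, 0.68)  len=0.5691
  (v13,v17,v14) [+-+] → (-1.65523, 0.5427, 0.68)–(-1.22025, 0.5427, 0.245072)  len=0.6151
  (v14,v17,v18) [+--] → (-1.22025, 0.5427, 0.245072)–(-0.975181, 0.5427, 0)  len=0.3466
  (v14,v18,v15) [+-+] → (-0.975181, 0.5427, 0)–(-1.25282, 0.5427, -0.277596)  len=0.3926
  (v15,v18,v19) [+--] → (-1.25282, 0.5427, -0.277596)–(-1.65523, 0.5427, -0.68)  len=0.5691
  (v15,v19,v12) [+-+] → (-1.65523, 0.5427, -0.68)–(-1.85907, 0.5427, -0.476135)  len=0.2883
  (v12,v19,v16) [+--] → (-1.85907, 0.5427, -0.476135)–(-2.33521, 0.5427, 0)  len=0.6734

Chained into 2 loop(s):
  loop 1: 8 segments, perimeter = 3.8467
  loop 2: 8 segments, perimeter = 3.8467
Total perimeter = 7.693


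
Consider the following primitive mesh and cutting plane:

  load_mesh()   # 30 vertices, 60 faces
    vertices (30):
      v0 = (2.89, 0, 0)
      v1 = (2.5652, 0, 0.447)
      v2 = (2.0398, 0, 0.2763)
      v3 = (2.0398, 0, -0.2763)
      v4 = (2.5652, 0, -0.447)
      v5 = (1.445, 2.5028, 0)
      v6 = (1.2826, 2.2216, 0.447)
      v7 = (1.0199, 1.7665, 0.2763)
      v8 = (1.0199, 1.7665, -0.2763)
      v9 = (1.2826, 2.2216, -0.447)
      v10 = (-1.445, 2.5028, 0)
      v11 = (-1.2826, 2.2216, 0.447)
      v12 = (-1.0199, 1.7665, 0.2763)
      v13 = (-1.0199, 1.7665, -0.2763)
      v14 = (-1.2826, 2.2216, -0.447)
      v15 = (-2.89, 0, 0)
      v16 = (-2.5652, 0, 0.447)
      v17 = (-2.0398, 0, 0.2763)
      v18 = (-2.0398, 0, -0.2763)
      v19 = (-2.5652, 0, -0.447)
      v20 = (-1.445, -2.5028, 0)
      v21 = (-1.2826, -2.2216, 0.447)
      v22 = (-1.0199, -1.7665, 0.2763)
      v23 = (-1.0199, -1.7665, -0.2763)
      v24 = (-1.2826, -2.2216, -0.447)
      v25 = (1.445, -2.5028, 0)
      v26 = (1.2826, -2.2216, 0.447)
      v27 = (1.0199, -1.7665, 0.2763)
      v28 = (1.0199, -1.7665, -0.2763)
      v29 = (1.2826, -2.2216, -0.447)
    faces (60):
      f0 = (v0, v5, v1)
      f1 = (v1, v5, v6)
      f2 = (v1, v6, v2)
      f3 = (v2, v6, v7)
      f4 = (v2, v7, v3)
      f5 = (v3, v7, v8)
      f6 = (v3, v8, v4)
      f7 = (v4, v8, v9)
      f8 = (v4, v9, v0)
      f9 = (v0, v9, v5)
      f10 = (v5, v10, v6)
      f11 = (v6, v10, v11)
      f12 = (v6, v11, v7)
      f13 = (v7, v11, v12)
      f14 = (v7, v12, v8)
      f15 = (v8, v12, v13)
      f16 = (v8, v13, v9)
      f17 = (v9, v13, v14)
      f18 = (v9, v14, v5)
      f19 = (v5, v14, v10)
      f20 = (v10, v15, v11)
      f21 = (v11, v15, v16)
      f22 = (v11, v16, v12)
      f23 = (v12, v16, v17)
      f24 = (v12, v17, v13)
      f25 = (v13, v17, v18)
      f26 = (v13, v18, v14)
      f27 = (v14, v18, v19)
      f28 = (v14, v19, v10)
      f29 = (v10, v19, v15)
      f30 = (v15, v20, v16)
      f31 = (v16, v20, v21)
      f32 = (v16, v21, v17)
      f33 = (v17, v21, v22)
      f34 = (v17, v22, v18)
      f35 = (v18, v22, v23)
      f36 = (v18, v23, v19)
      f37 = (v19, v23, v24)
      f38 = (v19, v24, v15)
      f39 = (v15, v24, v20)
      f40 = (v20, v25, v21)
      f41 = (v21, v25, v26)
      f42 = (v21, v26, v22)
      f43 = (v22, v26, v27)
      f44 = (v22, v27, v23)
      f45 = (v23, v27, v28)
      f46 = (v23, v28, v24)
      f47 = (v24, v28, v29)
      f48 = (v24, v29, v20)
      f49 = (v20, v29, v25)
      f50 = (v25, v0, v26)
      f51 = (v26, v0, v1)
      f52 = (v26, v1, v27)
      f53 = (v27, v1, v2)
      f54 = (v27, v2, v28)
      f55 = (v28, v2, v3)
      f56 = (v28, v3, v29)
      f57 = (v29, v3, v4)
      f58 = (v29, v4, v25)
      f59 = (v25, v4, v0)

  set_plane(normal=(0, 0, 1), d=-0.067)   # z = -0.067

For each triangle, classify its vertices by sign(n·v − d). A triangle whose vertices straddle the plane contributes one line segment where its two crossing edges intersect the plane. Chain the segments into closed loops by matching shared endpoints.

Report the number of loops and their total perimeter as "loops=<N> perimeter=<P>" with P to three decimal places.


Straddling triangles (24 of 60):
  (v2,v7,v3) [++-] → (1.65351, 0.669071, -0.067)–(2.0398, 0, -0.067)  len=0.7726
  (v3,v7,v8) [-+-] → (1.65351, 0.669071, -0.067)–(1.0199, 1.7665, -0.067)  len=1.2672
  (v4,v9,v0) [--+] → (2.64907, 0.332991, -0.067)–(2.84132, 0, -0.067)  len=0.3845
  (v0,v9,v5) [+-+] → (2.64907, 0.332991, -0.067)–(1.42066, 2.46065, -0.067)  len=2.4568
  (v7,v12,v8) [++-] → (0.247316, 1.7665, -0.067)–(1.0199, 1.7665, -0.067)  len=0.7726
  (v8,v12,v13) [-+-] → (0.247316, 1.7665, -0.067)–(-1.0199, 1.7665, -0.067)  len=1.2672
  (v9,v14,v5) [--+] → (1.03617, 2.46065, -0.067)–(1.42066, 2.46065, -0.067)  len=0.3845
  (v5,v14,v10) [+-+] → (1.03617, 2.46065, -0.067)–(-1.42066, 2.46065, -0.067)  len=2.4568
  (v12,v17,v13) [++-] → (-1.40619, 1.09743, -0.067)–(-1.0199, 1.7665, -0.067)  len=0.7726
  (v13,v17,v18) [-+-] → (-1.40619, 1.09743, -0.067)–(-2.0398, 0, -0.067)  len=1.2672
  (v14,v19,v10) [--+] → (-1.6129, 2.12766, -0.067)–(-1.42066, 2.46065, -0.067)  len=0.3845
  (v10,v19,v15) [+-+] → (-1.6129, 2.12766, -0.067)–(-2.84132, 0, -0.067)  len=2.4568
  (v17,v22,v18) [++-] → (-1.65351, -0.669071, -0.067)–(-2.0398, 0, -0.067)  len=0.7726
  (v18,v22,v23) [-+-] → (-1.65351, -0.669071, -0.067)–(-1.0199, -1.7665, -0.067)  len=1.2672
  (v19,v24,v15) [--+] → (-2.64907, -0.332991, -0.067)–(-2.84132, 0, -0.067)  len=0.3845
  (v15,v24,v20) [+-+] → (-2.64907, -0.332991, -0.067)–(-1.42066, -2.46065, -0.067)  len=2.4568
  (v22,v27,v23) [++-] → (-0.247316, -1.7665, -0.067)–(-1.0199, -1.7665, -0.067)  len=0.7726
  (v23,v27,v28) [-+-] → (-0.247316, -1.7665, -0.067)–(1.0199, -1.7665, -0.067)  len=1.2672
  (v24,v29,v20) [--+] → (-1.03617, -2.46065, -0.067)–(-1.42066, -2.46065, -0.067)  len=0.3845
  (v20,v29,v25) [+-+] → (-1.03617, -2.46065, -0.067)–(1.42066, -2.46065, -0.067)  len=2.4568
  (v27,v2,v28) [++-] → (1.40619, -1.09743, -0.067)–(1.0199, -1.7665, -0.067)  len=0.7726
  (v28,v2,v3) [-+-] → (1.40619, -1.09743, -0.067)–(2.0398, 0, -0.067)  len=1.2672
  (v29,v4,v25) [--+] → (1.6129, -2.12766, -0.067)–(1.42066, -2.46065, -0.067)  len=0.3845
  (v25,v4,v0) [+-+] → (1.6129, -2.12766, -0.067)–(2.84132, 0, -0.067)  len=2.4568

Chained into 2 loop(s):
  loop 1: 12 segments, perimeter = 12.2387
  loop 2: 12 segments, perimeter = 17.0479
Total perimeter = 29.287

loops=2 perimeter=29.287


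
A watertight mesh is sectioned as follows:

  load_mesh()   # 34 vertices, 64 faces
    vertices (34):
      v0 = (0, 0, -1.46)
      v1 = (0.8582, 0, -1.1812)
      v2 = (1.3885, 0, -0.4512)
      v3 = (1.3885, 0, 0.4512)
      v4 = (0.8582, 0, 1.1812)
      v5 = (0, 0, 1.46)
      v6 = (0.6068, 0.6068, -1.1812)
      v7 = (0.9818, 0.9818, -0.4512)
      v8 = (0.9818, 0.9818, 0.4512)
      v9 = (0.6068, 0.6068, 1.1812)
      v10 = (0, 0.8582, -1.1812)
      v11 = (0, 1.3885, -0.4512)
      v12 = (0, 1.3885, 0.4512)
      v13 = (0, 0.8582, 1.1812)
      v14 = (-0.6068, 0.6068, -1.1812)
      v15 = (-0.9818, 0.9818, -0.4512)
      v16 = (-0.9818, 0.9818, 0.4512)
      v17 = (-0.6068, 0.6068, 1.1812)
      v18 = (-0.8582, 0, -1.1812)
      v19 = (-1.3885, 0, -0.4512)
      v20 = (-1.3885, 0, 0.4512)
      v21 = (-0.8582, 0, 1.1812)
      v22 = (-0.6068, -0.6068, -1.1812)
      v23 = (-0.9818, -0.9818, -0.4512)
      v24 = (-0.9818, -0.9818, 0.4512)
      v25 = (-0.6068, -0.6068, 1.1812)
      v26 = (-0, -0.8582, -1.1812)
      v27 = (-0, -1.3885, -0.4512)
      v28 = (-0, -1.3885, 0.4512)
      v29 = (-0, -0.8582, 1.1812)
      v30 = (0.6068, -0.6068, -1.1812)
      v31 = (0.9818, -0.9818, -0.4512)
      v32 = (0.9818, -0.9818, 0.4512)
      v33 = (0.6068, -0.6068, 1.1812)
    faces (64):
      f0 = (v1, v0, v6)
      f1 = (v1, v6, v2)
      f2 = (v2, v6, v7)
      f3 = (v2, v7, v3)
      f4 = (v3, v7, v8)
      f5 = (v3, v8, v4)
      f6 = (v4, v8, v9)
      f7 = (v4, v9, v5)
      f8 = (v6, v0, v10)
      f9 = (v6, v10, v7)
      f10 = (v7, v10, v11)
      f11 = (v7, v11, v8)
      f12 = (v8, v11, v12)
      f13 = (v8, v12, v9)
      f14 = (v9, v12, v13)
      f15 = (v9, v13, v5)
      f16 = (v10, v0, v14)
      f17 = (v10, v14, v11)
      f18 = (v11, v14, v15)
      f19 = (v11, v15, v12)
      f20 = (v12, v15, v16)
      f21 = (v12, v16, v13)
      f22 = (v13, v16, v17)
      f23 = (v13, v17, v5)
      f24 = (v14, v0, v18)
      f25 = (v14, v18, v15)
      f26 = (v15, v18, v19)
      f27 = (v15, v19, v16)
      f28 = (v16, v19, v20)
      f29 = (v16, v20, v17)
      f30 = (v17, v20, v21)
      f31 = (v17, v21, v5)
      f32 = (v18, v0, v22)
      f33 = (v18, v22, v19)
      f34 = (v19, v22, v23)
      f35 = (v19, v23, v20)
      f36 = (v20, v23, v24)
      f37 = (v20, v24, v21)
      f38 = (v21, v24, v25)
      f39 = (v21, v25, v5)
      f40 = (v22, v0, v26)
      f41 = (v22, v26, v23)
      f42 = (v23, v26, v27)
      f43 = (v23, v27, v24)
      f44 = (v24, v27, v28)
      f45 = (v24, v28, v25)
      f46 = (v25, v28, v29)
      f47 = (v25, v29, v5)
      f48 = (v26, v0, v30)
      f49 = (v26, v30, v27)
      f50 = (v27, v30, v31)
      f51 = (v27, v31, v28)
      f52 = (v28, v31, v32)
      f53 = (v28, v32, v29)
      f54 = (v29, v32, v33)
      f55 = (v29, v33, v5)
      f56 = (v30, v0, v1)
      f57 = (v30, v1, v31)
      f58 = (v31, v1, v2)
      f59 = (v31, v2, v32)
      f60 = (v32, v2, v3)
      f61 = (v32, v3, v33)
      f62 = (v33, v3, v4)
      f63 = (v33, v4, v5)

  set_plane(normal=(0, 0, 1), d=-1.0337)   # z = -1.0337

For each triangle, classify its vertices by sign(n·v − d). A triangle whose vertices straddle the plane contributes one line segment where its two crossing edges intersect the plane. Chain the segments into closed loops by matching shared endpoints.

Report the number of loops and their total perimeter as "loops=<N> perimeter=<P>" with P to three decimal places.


loops=1 perimeter=5.911

Straddling triangles (16 of 64):
  (v1,v6,v2) [--+] → (0.764746, 0.484193, -1.0337)–(0.96535, 0, -1.0337)  len=0.5241
  (v2,v6,v7) [+-+] → (0.764746, 0.484193, -1.0337)–(0.682571, 0.682571, -1.0337)  len=0.2147
  (v6,v10,v7) [--+] → (0.198377, 0.883174, -1.0337)–(0.682571, 0.682571, -1.0337)  len=0.5241
  (v7,v10,v11) [+-+] → (0.198377, 0.883174, -1.0337)–(0, 0.96535, -1.0337)  len=0.2147
  (v10,v14,v11) [--+] → (-0.484193, 0.764746, -1.0337)–(0, 0.96535, -1.0337)  len=0.5241
  (v11,v14,v15) [+-+] → (-0.484193, 0.764746, -1.0337)–(-0.682571, 0.682571, -1.0337)  len=0.2147
  (v14,v18,v15) [--+] → (-0.883174, 0.198377, -1.0337)–(-0.682571, 0.682571, -1.0337)  len=0.5241
  (v15,v18,v19) [+-+] → (-0.883174, 0.198377, -1.0337)–(-0.96535, 0, -1.0337)  len=0.2147
  (v18,v22,v19) [--+] → (-0.764746, -0.484193, -1.0337)–(-0.96535, 0, -1.0337)  len=0.5241
  (v19,v22,v23) [+-+] → (-0.764746, -0.484193, -1.0337)–(-0.682571, -0.682571, -1.0337)  len=0.2147
  (v22,v26,v23) [--+] → (-0.198377, -0.883174, -1.0337)–(-0.682571, -0.682571, -1.0337)  len=0.5241
  (v23,v26,v27) [+-+] → (-0.198377, -0.883174, -1.0337)–(0, -0.96535, -1.0337)  len=0.2147
  (v26,v30,v27) [--+] → (0.484193, -0.764746, -1.0337)–(0, -0.96535, -1.0337)  len=0.5241
  (v27,v30,v31) [+-+] → (0.484193, -0.764746, -1.0337)–(0.682571, -0.682571, -1.0337)  len=0.2147
  (v30,v1,v31) [--+] → (0.883174, -0.198377, -1.0337)–(0.682571, -0.682571, -1.0337)  len=0.5241
  (v31,v1,v2) [+-+] → (0.883174, -0.198377, -1.0337)–(0.96535, 0, -1.0337)  len=0.2147

Chained into 1 loop(s):
  loop 1: 16 segments, perimeter = 5.9106
Total perimeter = 5.911


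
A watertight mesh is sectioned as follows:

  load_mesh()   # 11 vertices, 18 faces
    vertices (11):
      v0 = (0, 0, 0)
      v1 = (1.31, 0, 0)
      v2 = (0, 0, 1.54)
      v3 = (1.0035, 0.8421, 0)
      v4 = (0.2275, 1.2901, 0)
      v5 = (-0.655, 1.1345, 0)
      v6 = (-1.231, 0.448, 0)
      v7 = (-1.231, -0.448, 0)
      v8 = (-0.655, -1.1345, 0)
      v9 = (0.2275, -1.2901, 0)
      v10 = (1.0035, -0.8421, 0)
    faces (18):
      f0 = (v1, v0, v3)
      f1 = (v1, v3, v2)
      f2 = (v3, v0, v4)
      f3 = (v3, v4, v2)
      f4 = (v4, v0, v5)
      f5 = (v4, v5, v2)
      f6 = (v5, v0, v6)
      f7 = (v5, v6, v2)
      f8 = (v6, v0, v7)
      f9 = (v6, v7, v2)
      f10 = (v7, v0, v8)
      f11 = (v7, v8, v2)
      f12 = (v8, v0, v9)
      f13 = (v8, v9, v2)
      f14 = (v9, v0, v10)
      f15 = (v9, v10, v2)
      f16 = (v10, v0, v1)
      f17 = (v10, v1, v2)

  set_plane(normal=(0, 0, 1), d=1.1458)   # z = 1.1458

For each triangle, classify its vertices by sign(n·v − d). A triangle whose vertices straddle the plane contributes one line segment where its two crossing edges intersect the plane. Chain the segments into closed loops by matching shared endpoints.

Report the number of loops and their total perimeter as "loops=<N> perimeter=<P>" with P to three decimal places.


loops=1 perimeter=2.064

Straddling triangles (9 of 18):
  (v1,v3,v2) [--+] → (0.25687, 0.215556, 1.1458)–(0.335326, 0, 1.1458)  len=0.2294
  (v3,v4,v2) [--+] → (0.0582341, 0.330232, 1.1458)–(0.25687, 0.215556, 1.1458)  len=0.2294
  (v4,v5,v2) [--+] → (-0.167663, 0.290403, 1.1458)–(0.0582341, 0.330232, 1.1458)  len=0.2294
  (v5,v6,v2) [--+] → (-0.315104, 0.114676, 1.1458)–(-0.167663, 0.290403, 1.1458)  len=0.2294
  (v6,v7,v2) [--+] → (-0.315104, -0.114676, 1.1458)–(-0.315104, 0.114676, 1.1458)  len=0.2294
  (v7,v8,v2) [--+] → (-0.167663, -0.290403, 1.1458)–(-0.315104, -0.114676, 1.1458)  len=0.2294
  (v8,v9,v2) [--+] → (0.0582341, -0.330232, 1.1458)–(-0.167663, -0.290403, 1.1458)  len=0.2294
  (v9,v10,v2) [--+] → (0.25687, -0.215556, 1.1458)–(0.0582341, -0.330232, 1.1458)  len=0.2294
  (v10,v1,v2) [--+] → (0.335326, 0, 1.1458)–(0.25687, -0.215556, 1.1458)  len=0.2294

Chained into 1 loop(s):
  loop 1: 9 segments, perimeter = 2.0644
Total perimeter = 2.064


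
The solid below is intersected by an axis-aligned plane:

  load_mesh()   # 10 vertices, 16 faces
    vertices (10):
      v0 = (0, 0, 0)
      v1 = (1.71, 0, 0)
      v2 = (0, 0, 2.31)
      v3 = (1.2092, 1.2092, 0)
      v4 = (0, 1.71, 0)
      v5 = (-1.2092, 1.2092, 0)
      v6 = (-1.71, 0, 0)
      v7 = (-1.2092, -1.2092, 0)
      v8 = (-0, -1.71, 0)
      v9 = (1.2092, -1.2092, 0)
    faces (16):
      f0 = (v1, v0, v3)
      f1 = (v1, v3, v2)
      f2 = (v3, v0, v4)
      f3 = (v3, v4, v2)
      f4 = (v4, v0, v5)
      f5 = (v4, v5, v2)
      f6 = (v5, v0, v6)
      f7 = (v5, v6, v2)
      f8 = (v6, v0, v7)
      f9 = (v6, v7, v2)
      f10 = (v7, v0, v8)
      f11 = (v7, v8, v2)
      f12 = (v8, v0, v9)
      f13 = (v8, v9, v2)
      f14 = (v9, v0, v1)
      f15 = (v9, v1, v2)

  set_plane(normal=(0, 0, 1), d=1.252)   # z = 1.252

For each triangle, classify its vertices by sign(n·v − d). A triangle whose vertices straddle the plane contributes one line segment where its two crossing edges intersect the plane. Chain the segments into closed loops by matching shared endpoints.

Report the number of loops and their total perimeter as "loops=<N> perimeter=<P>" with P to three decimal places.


Straddling triangles (8 of 16):
  (v1,v3,v2) [--+] → (0.553824, 0.553824, 1.252)–(0.783195, 0, 1.252)  len=0.5994
  (v3,v4,v2) [--+] → (0, 0.783195, 1.252)–(0.553824, 0.553824, 1.252)  len=0.5994
  (v4,v5,v2) [--+] → (-0.553824, 0.553824, 1.252)–(0, 0.783195, 1.252)  len=0.5994
  (v5,v6,v2) [--+] → (-0.783195, 0, 1.252)–(-0.553824, 0.553824, 1.252)  len=0.5994
  (v6,v7,v2) [--+] → (-0.553824, -0.553824, 1.252)–(-0.783195, 0, 1.252)  len=0.5994
  (v7,v8,v2) [--+] → (0, -0.783195, 1.252)–(-0.553824, -0.553824, 1.252)  len=0.5994
  (v8,v9,v2) [--+] → (0.553824, -0.553824, 1.252)–(0, -0.783195, 1.252)  len=0.5994
  (v9,v1,v2) [--+] → (0.783195, 0, 1.252)–(0.553824, -0.553824, 1.252)  len=0.5994

Chained into 1 loop(s):
  loop 1: 8 segments, perimeter = 4.7955
Total perimeter = 4.796

loops=1 perimeter=4.796
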